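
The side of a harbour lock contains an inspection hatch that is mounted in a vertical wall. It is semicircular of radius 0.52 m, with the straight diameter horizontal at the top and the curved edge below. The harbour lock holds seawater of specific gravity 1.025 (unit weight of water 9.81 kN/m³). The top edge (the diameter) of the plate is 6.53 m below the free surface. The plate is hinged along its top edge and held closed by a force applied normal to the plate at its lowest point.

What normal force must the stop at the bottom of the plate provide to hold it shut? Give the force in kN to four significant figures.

γ = 1.025 × 9.81 = 10.05525 kN/m³.
The centroid of a semicircle lies 4r/(3π) = 0.220695 m from the diameter, here below the top edge, so the centroid depth is h_c = 6.53 + 0.220695 = 6.7507 m.
A = πr²/2 = π × 0.52²/2 = 0.424743 m².
Resultant F = γ·h_c·A = 10.05525 × 6.7507 × 0.424743 = 28.8315 kN.
I_c = (π/8 − 8/(9π))·r⁴ = 0.109757 × 0.52⁴ = 0.00802501 m⁴.
Centre of pressure: y_p = y_c + I_c/(y_c·A) = 6.7507 + 0.00802501/(6.7507 × 0.424743) = 6.7507 + 0.00279879 = 6.7535 m along the plane.
The resultant acts 0.220695 + 0.00279879 = 0.223494 m (along the plate) below the hinge at the top edge, so the moment about the hinge is M = F × 0.223494 = 28.8315 × 0.223494 = 6.44367 kN·m.
A normal force at the bottom, 0.52 m from the hinge, must supply this moment: P = 6.44367/0.52 = 12.3917 kN.

P ≈ 12.39 kN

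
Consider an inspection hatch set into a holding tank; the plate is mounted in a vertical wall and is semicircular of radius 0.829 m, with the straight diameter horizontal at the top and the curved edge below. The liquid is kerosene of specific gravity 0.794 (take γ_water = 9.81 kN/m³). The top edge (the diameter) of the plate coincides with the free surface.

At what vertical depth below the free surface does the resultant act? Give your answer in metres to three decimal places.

h_p = 0.488 m

γ = 0.794 × 9.81 = 7.78914 kN/m³.
The centroid of a semicircle lies 4r/(3π) = 0.351839 m from the diameter, here below the top edge, so the centroid depth is h_c = 0.351839 m.
A = πr²/2 = π × 0.829²/2 = 1.07952 m².
Resultant F = γ·h_c·A = 7.78914 × 0.351839 × 1.07952 = 2.95845 kN.
I_c = (π/8 − 8/(9π))·r⁴ = 0.109757 × 0.829⁴ = 0.0518383 m⁴.
Centre of pressure: y_p = y_c + I_c/(y_c·A) = 0.351839 + 0.0518383/(0.351839 × 1.07952) = 0.351839 + 0.136482 = 0.488321 m along the plane.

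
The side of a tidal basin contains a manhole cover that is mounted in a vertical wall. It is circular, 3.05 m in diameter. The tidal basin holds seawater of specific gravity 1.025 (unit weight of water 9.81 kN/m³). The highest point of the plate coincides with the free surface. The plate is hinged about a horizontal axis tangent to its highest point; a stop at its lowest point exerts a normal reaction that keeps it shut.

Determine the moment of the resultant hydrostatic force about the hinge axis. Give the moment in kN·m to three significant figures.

γ = 1.025 × 9.81 = 10.05525 kN/m³.
The centroid is at the centre, 1.525 m below the top of the plate, so the centroid depth is h_c = 1.525 m.
A = π(1.525)² = 7.30617 m².
Resultant F = γ·h_c·A = 10.05525 × 1.525 × 7.30617 = 112.035 kN.
I_c = πr⁴/4 = π × 1.525⁴/4 = 4.24785 m⁴.
Centre of pressure: y_p = y_c + I_c/(y_c·A) = 1.525 + 4.24785/(1.525 × 7.30617) = 1.525 + 0.38125 = 1.90625 m along the plane.
The resultant acts 1.525 + 0.38125 = 1.90625 m (along the plate) below the hinge at the top edge, so the moment about the hinge is M = F × 1.90625 = 112.035 × 1.90625 = 213.567 kN·m.

M ≈ 214 kN·m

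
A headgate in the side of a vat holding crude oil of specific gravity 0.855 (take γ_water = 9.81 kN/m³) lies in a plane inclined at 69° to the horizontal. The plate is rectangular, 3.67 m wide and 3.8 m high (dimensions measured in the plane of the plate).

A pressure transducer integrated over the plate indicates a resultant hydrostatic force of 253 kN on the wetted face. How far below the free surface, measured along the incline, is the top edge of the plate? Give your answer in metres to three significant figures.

y_top ≈ 0.417 m

γ = 0.855 × 9.81 = 8.38755 kN/m³.
A = 3.67 × 3.8 = 13.946 m².
From F = γ·h_c·A, the centroid depth is h_c = 253/(8.38755 × 13.946) = 2.1629 m.
Let θ = 69° be the plate's angle to the horizontal; measure y along the incline from where the plane meets the free surface. Vertical depth h = y·sinθ with sinθ = 0.933580.
Along the incline, y_c = h_c/sinθ = 2.1629/0.933580 = 2.31678 m.
The centroid lies 3.8/2 = 1.9 m below the top edge, so the top edge sits at y_top = 2.31678 − 1.9 = 0.41678 m along the incline.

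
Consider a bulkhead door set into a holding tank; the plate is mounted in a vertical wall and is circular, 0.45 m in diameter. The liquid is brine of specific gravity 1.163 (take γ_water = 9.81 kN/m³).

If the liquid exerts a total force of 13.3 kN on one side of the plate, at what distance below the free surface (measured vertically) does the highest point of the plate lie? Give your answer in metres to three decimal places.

d_top ≈ 7.105 m

γ = 1.163 × 9.81 = 11.40903 kN/m³.
A = π(0.225)² = 0.159043 m².
From F = γ·h_c·A, the centroid depth is h_c = 13.3/(11.40903 × 0.159043) = 7.32974 m.
The centroid is at the centre, 0.225 m below the top of the plate, so the highest point sits at h_top = 7.32974 − 0.225 = 7.10474 m below the surface.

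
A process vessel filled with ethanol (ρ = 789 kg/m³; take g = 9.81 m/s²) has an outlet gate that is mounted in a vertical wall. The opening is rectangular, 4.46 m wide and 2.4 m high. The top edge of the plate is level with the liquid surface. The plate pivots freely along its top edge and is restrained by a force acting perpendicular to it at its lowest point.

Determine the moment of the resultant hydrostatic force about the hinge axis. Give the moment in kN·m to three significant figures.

γ = ρg = 789 × 9.81 / 1000 = 7.74009 kN/m³.
The centroid lies 2.4/2 = 1.2 m below the top edge, so the centroid depth is h_c = 1.2 m.
A = 4.46 × 2.4 = 10.704 m².
Resultant F = γ·h_c·A = 7.74009 × 1.2 × 10.704 = 99.4199 kN.
I_c = b·h³/12 = 4.46 × 2.4³/12 = 5.13792 m⁴.
Centre of pressure: y_p = y_c + I_c/(y_c·A) = 1.2 + 5.13792/(1.2 × 10.704) = 1.2 + 0.4 = 1.6 m along the plane.
The resultant acts 1.2 + 0.4 = 1.6 m (along the plate) below the hinge at the top edge, so the moment about the hinge is M = F × 1.6 = 99.4199 × 1.6 = 159.072 kN·m.

M ≈ 159 kN·m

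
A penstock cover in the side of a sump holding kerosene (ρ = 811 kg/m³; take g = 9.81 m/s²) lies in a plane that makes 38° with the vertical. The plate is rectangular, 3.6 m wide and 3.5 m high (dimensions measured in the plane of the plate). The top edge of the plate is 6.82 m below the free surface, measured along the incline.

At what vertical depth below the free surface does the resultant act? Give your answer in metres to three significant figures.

h_p = 6.85 m

γ = ρg = 811 × 9.81 / 1000 = 7.95591 kN/m³.
The plate makes 38° with the vertical, i.e. θ = 90° − 38° = 52° to the horizontal. Measuring y along the incline from the free-surface line, vertical depth h = y·sinθ with sinθ = 0.788011.
The centroid lies 3.5/2 = 1.75 m below the top edge, so y_c = 6.82 + 1.75 = 8.57 m and h_c = 8.57 × 0.788011 = 6.75325 m.
A = 3.6 × 3.5 = 12.6 m².
Resultant F = γ·h_c·A = 7.95591 × 6.75325 × 12.6 = 676.976 kN.
I_c = b·h³/12 = 3.6 × 3.5³/12 = 12.8625 m⁴.
Centre of pressure: y_p = y_c + I_c/(y_c·A) = 8.57 + 12.8625/(8.57 × 12.6) = 8.57 + 0.119117 = 8.68912 m along the plane.
Vertically, h_p = y_p·sinθ = 8.68912 × 0.788011 = 6.84712 m.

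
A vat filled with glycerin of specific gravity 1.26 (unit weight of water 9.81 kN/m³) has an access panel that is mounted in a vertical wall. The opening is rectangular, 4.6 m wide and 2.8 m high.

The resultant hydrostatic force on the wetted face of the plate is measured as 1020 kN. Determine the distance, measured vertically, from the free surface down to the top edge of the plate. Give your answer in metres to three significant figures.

γ = 1.26 × 9.81 = 12.3606 kN/m³.
A = 4.6 × 2.8 = 12.88 m².
From F = γ·h_c·A, the centroid depth is h_c = 1020/(12.3606 × 12.88) = 6.40685 m.
The centroid lies 2.8/2 = 1.4 m below the top edge, so the top edge sits at h_top = 6.40685 − 1.4 = 5.00685 m below the surface.

d_top ≈ 5.01 m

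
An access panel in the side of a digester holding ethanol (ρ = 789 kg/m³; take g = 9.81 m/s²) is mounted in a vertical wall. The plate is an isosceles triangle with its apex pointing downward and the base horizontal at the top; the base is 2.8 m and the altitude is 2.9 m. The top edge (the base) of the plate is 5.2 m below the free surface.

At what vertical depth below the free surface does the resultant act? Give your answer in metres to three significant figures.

γ = ρg = 789 × 9.81 / 1000 = 7.74009 kN/m³.
With the apex down, the centroid sits h/3 = 2.9/3 = 0.966667 m below the base (the top edge), so the centroid depth is h_c = 5.2 + 0.966667 = 6.16667 m.
A = ½ × 2.8 × 2.9 = 4.06 m².
Resultant F = γ·h_c·A = 7.74009 × 6.16667 × 4.06 = 193.786 kN.
I_c = b·h³/36 = 2.8 × 2.9³/36 = 1.89692 m⁴.
Centre of pressure: y_p = y_c + I_c/(y_c·A) = 6.16667 + 1.89692/(6.16667 × 4.06) = 6.16667 + 0.0757656 = 6.24244 m along the plane.

h_p = 6.24 m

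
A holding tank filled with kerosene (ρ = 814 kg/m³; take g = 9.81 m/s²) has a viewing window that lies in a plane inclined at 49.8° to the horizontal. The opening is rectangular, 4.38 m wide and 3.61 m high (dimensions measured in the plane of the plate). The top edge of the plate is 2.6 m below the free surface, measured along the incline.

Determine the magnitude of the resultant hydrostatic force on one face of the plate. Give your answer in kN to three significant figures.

γ = ρg = 814 × 9.81 / 1000 = 7.98534 kN/m³.
Let θ = 49.8° be the plate's angle to the horizontal; measure y along the incline from where the plane meets the free surface. Vertical depth h = y·sinθ with sinθ = 0.763796.
The centroid lies 3.61/2 = 1.805 m below the top edge, so y_c = 2.6 + 1.805 = 4.405 m and h_c = 4.405 × 0.763796 = 3.36452 m.
A = 4.38 × 3.61 = 15.8118 m².
Resultant F = γ·h_c·A = 7.98534 × 3.36452 × 15.8118 = 424.813 kN.

F ≈ 425 kN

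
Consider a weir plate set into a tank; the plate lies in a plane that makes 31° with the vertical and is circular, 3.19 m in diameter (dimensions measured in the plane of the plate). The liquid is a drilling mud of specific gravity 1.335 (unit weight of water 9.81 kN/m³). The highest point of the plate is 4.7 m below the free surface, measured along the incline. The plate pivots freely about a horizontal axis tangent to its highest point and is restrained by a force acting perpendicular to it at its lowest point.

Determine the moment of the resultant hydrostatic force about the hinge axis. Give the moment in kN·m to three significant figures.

γ = 1.335 × 9.81 = 13.09635 kN/m³.
The plate makes 31° with the vertical, i.e. θ = 90° − 31° = 59° to the horizontal. Measuring y along the incline from the free-surface line, vertical depth h = y·sinθ with sinθ = 0.857167.
The centroid is at the centre, 1.595 m below the top of the plate, so y_c = 4.7 + 1.595 = 6.295 m and h_c = 6.295 × 0.857167 = 5.39587 m.
A = π(1.595)² = 7.99229 m².
Resultant F = γ·h_c·A = 13.09635 × 5.39587 × 7.99229 = 564.785 kN.
I_c = πr⁴/4 = π × 1.595⁴/4 = 5.08315 m⁴.
Centre of pressure: y_p = y_c + I_c/(y_c·A) = 6.295 + 5.08315/(6.295 × 7.99229) = 6.295 + 0.101034 = 6.39603 m along the plane.
The resultant acts 1.595 + 0.101034 = 1.69603 m (along the plate) below the hinge at the top edge, so the moment about the hinge is M = F × 1.69603 = 564.785 × 1.69603 = 957.892 kN·m.

M ≈ 958 kN·m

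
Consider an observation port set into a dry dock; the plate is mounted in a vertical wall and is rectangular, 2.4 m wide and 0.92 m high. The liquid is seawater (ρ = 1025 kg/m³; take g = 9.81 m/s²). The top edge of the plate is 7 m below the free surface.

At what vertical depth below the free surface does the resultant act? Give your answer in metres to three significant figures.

γ = ρg = 1025 × 9.81 / 1000 = 10.05525 kN/m³.
The centroid lies 0.92/2 = 0.46 m below the top edge, so the centroid depth is h_c = 7 + 0.46 = 7.46 m.
A = 2.4 × 0.92 = 2.208 m².
Resultant F = γ·h_c·A = 10.05525 × 7.46 × 2.208 = 165.627 kN.
I_c = b·h³/12 = 2.4 × 0.92³/12 = 0.155738 m⁴.
Centre of pressure: y_p = y_c + I_c/(y_c·A) = 7.46 + 0.155738/(7.46 × 2.208) = 7.46 + 0.00945489 = 7.46945 m along the plane.

h_p = 7.47 m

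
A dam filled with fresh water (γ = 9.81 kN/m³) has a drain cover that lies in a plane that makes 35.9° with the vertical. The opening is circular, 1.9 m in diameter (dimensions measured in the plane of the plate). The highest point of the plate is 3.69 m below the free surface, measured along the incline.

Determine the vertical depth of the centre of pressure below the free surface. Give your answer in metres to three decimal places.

h_p = 3.798 m

γ = 9.81 kN/m³.
The plate makes 35.9° with the vertical, i.e. θ = 90° − 35.9° = 54.1° to the horizontal. Measuring y along the incline from the free-surface line, vertical depth h = y·sinθ with sinθ = 0.810042.
The centroid is at the centre, 0.95 m below the top of the plate, so y_c = 3.69 + 0.95 = 4.64 m and h_c = 4.64 × 0.810042 = 3.75859 m.
A = π(0.95)² = 2.83529 m².
Resultant F = γ·h_c·A = 9.81 × 3.75859 × 2.83529 = 104.542 kN.
I_c = πr⁴/4 = π × 0.95⁴/4 = 0.639712 m⁴.
Centre of pressure: y_p = y_c + I_c/(y_c·A) = 4.64 + 0.639712/(4.64 × 2.83529) = 4.64 + 0.0486261 = 4.68863 m along the plane.
Vertically, h_p = y_p·sinθ = 4.68863 × 0.810042 = 3.79799 m.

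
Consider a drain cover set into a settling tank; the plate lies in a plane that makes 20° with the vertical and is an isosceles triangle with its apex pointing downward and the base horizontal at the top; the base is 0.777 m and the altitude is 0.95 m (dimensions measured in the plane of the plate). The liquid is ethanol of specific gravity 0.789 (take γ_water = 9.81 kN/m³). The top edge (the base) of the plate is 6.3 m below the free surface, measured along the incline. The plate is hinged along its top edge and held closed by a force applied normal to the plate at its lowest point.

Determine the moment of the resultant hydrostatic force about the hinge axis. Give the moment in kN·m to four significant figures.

γ = 0.789 × 9.81 = 7.74009 kN/m³.
The plate makes 20° with the vertical, i.e. θ = 90° − 20° = 70° to the horizontal. Measuring y along the incline from the free-surface line, vertical depth h = y·sinθ with sinθ = 0.939693.
With the apex down, the centroid sits h/3 = 0.95/3 = 0.316667 m below the base (the top edge), so y_c = 6.3 + 0.316667 = 6.61667 m and h_c = 6.61667 × 0.939693 = 6.21764 m.
A = ½ × 0.777 × 0.95 = 0.369075 m².
Resultant F = γ·h_c·A = 7.74009 × 6.21764 × 0.369075 = 17.7618 kN.
I_c = b·h³/36 = 0.777 × 0.95³/36 = 0.018505 m⁴.
Centre of pressure: y_p = y_c + I_c/(y_c·A) = 6.61667 + 0.018505/(6.61667 × 0.369075) = 6.61667 + 0.00757766 = 6.62425 m along the plane.
The resultant acts 0.316667 + 0.00757766 = 0.324245 m (along the plate) below the hinge at the top edge, so the moment about the hinge is M = F × 0.324245 = 17.7618 × 0.324245 = 5.75917 kN·m.

M ≈ 5.759 kN·m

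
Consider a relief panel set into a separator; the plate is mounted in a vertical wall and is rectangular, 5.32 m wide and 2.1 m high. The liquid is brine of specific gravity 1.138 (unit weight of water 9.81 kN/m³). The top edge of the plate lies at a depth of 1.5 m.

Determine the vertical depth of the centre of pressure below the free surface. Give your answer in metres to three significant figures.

h_p = 2.69 m

γ = 1.138 × 9.81 = 11.16378 kN/m³.
The centroid lies 2.1/2 = 1.05 m below the top edge, so the centroid depth is h_c = 1.5 + 1.05 = 2.55 m.
A = 5.32 × 2.1 = 11.172 m².
Resultant F = γ·h_c·A = 11.16378 × 2.55 × 11.172 = 318.04 kN.
I_c = b·h³/12 = 5.32 × 2.1³/12 = 4.10571 m⁴.
Centre of pressure: y_p = y_c + I_c/(y_c·A) = 2.55 + 4.10571/(2.55 × 11.172) = 2.55 + 0.144118 = 2.69412 m along the plane.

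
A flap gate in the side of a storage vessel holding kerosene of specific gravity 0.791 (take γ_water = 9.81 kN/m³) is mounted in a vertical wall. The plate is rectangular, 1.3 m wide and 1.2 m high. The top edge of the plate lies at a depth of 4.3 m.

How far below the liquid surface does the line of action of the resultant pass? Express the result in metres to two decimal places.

h_p = 4.92 m

γ = 0.791 × 9.81 = 7.75971 kN/m³.
The centroid lies 1.2/2 = 0.6 m below the top edge, so the centroid depth is h_c = 4.3 + 0.6 = 4.9 m.
A = 1.3 × 1.2 = 1.56 m².
Resultant F = γ·h_c·A = 7.75971 × 4.9 × 1.56 = 59.3152 kN.
I_c = b·h³/12 = 1.3 × 1.2³/12 = 0.1872 m⁴.
Centre of pressure: y_p = y_c + I_c/(y_c·A) = 4.9 + 0.1872/(4.9 × 1.56) = 4.9 + 0.0244898 = 4.92449 m along the plane.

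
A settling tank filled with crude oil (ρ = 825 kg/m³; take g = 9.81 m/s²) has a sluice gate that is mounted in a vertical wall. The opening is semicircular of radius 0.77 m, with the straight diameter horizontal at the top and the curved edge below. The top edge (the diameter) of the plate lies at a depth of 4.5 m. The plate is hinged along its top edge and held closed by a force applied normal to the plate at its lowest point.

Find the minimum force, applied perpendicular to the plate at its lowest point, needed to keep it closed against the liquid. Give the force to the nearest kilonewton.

γ = ρg = 825 × 9.81 / 1000 = 8.09325 kN/m³.
The centroid of a semicircle lies 4r/(3π) = 0.326798 m from the diameter, here below the top edge, so the centroid depth is h_c = 4.5 + 0.326798 = 4.8268 m.
A = πr²/2 = π × 0.77²/2 = 0.931325 m².
Resultant F = γ·h_c·A = 8.09325 × 4.8268 × 0.931325 = 36.3817 kN.
I_c = (π/8 − 8/(9π))·r⁴ = 0.109757 × 0.77⁴ = 0.0385829 m⁴.
Centre of pressure: y_p = y_c + I_c/(y_c·A) = 4.8268 + 0.0385829/(4.8268 × 0.931325) = 4.8268 + 0.0085829 = 4.83538 m along the plane.
The resultant acts 0.326798 + 0.0085829 = 0.335381 m (along the plate) below the hinge at the top edge, so the moment about the hinge is M = F × 0.335381 = 36.3817 × 0.335381 = 12.2017 kN·m.
A normal force at the bottom, 0.77 m from the hinge, must supply this moment: P = 12.2017/0.77 = 15.8464 kN.

P ≈ 16 kN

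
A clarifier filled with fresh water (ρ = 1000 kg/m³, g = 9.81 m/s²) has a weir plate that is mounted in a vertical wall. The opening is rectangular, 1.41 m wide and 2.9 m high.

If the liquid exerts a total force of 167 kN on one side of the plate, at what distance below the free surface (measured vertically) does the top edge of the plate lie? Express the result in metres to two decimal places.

γ = ρg = 1000 × 9.81 = 9810 N/m³ = 9.81 kN/m³.
A = 1.41 × 2.9 = 4.089 m².
From F = γ·h_c·A, the centroid depth is h_c = 167/(9.81 × 4.089) = 4.16323 m.
The centroid lies 2.9/2 = 1.45 m below the top edge, so the top edge sits at h_top = 4.16323 − 1.45 = 2.71323 m below the surface.

d_top ≈ 2.71 m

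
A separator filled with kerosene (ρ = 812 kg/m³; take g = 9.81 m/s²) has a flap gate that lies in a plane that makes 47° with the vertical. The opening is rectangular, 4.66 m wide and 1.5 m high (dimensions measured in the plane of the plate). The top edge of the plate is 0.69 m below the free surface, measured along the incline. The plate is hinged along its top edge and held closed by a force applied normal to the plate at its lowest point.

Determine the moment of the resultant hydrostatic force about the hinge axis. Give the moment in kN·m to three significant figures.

M ≈ 48.1 kN·m

γ = ρg = 812 × 9.81 / 1000 = 7.96572 kN/m³.
The plate makes 47° with the vertical, i.e. θ = 90° − 47° = 43° to the horizontal. Measuring y along the incline from the free-surface line, vertical depth h = y·sinθ with sinθ = 0.681998.
The centroid lies 1.5/2 = 0.75 m below the top edge, so y_c = 0.69 + 0.75 = 1.44 m and h_c = 1.44 × 0.681998 = 0.982077 m.
A = 4.66 × 1.5 = 6.99 m².
Resultant F = γ·h_c·A = 7.96572 × 0.982077 × 6.99 = 54.6824 kN.
I_c = b·h³/12 = 4.66 × 1.5³/12 = 1.31063 m⁴.
Centre of pressure: y_p = y_c + I_c/(y_c·A) = 1.44 + 1.31063/(1.44 × 6.99) = 1.44 + 0.130209 = 1.57021 m along the plane.
The resultant acts 0.75 + 0.130209 = 0.880209 m (along the plate) below the hinge at the top edge, so the moment about the hinge is M = F × 0.880209 = 54.6824 × 0.880209 = 48.1319 kN·m.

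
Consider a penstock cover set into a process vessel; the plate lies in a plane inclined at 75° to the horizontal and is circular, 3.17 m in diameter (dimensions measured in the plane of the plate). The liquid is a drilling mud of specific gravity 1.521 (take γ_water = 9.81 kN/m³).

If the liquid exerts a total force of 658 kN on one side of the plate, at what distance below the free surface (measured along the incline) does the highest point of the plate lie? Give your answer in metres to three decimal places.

y_top ≈ 4.200 m

γ = 1.521 × 9.81 = 14.92101 kN/m³.
A = π(1.585)² = 7.89239 m².
From F = γ·h_c·A, the centroid depth is h_c = 658/(14.92101 × 7.89239) = 5.58752 m.
Let θ = 75° be the plate's angle to the horizontal; measure y along the incline from where the plane meets the free surface. Vertical depth h = y·sinθ with sinθ = 0.965926.
Along the incline, y_c = h_c/sinθ = 5.58752/0.965926 = 5.78463 m.
The centroid is at the centre, 1.585 m below the top of the plate, so the highest point sits at y_top = 5.78463 − 1.585 = 4.19963 m along the incline.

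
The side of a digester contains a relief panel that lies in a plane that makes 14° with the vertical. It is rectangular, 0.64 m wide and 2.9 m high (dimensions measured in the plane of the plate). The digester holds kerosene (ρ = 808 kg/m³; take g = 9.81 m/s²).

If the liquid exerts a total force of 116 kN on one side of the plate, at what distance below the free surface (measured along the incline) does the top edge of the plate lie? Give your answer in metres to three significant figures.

γ = ρg = 808 × 9.81 / 1000 = 7.92648 kN/m³.
A = 0.64 × 2.9 = 1.856 m².
From F = γ·h_c·A, the centroid depth is h_c = 116/(7.92648 × 1.856) = 7.88496 m.
The plate makes 14° with the vertical, i.e. θ = 90° − 14° = 76° to the horizontal. Measuring y along the incline from the free-surface line, vertical depth h = y·sinθ with sinθ = 0.970296.
Along the incline, y_c = h_c/sinθ = 7.88496/0.970296 = 8.12634 m.
The centroid lies 2.9/2 = 1.45 m below the top edge, so the top edge sits at y_top = 8.12634 − 1.45 = 6.67634 m along the incline.

y_top ≈ 6.68 m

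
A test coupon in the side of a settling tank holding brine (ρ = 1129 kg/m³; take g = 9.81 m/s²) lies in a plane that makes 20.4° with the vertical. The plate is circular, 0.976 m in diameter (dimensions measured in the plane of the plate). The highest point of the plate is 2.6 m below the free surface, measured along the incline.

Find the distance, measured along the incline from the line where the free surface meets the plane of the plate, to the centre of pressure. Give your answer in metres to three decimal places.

γ = ρg = 1129 × 9.81 / 1000 = 11.07549 kN/m³.
The plate makes 20.4° with the vertical, i.e. θ = 90° − 20.4° = 69.6° to the horizontal. Measuring y along the incline from the free-surface line, vertical depth h = y·sinθ with sinθ = 0.937282.
The centroid is at the centre, 0.488 m below the top of the plate, so y_c = 2.6 + 0.488 = 3.088 m and h_c = 3.088 × 0.937282 = 2.89433 m.
A = π(0.488)² = 0.748151 m².
Resultant F = γ·h_c·A = 11.07549 × 2.89433 × 0.748151 = 23.9828 kN.
I_c = πr⁴/4 = π × 0.488⁴/4 = 0.0445419 m⁴.
Centre of pressure: y_p = y_c + I_c/(y_c·A) = 3.088 + 0.0445419/(3.088 × 0.748151) = 3.088 + 0.0192798 = 3.10728 m along the plane.

y_p = 3.107 m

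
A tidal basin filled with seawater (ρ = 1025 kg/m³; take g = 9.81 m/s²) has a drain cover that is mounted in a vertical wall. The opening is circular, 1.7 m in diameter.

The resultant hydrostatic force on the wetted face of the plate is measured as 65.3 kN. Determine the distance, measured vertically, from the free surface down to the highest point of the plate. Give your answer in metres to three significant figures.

d_top ≈ 2.01 m

γ = ρg = 1025 × 9.81 / 1000 = 10.05525 kN/m³.
A = π(0.85)² = 2.2698 m².
From F = γ·h_c·A, the centroid depth is h_c = 65.3/(10.05525 × 2.2698) = 2.8611 m.
The centroid is at the centre, 0.85 m below the top of the plate, so the highest point sits at h_top = 2.8611 − 0.85 = 2.0111 m below the surface.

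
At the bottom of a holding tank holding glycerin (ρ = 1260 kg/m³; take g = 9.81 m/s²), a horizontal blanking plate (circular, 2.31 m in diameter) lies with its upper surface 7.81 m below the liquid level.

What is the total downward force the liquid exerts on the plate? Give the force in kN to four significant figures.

F ≈ 404.6 kN

γ = ρg = 1260 × 9.81 / 1000 = 12.3606 kN/m³.
The plate is horizontal, so pressure is uniform at p = γ·h = 12.3606 × 7.81 = 96.5363 kN/m².
A = π(1.155)² = 4.19096 m².
F = p·A = 96.5363 × 4.19096 = 404.58 kN.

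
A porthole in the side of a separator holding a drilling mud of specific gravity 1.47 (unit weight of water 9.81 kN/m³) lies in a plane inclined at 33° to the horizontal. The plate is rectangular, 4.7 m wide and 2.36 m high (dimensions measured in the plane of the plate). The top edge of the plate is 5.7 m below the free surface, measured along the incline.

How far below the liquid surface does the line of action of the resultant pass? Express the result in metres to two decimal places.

h_p = 3.78 m

γ = 1.47 × 9.81 = 14.4207 kN/m³.
Let θ = 33° be the plate's angle to the horizontal; measure y along the incline from where the plane meets the free surface. Vertical depth h = y·sinθ with sinθ = 0.544639.
The centroid lies 2.36/2 = 1.18 m below the top edge, so y_c = 5.7 + 1.18 = 6.88 m and h_c = 6.88 × 0.544639 = 3.74712 m.
A = 4.7 × 2.36 = 11.092 m².
Resultant F = γ·h_c·A = 14.4207 × 3.74712 × 11.092 = 599.368 kN.
I_c = b·h³/12 = 4.7 × 2.36³/12 = 5.14817 m⁴.
Centre of pressure: y_p = y_c + I_c/(y_c·A) = 6.88 + 5.14817/(6.88 × 11.092) = 6.88 + 0.0674613 = 6.94746 m along the plane.
Vertically, h_p = y_p·sinθ = 6.94746 × 0.544639 = 3.78386 m.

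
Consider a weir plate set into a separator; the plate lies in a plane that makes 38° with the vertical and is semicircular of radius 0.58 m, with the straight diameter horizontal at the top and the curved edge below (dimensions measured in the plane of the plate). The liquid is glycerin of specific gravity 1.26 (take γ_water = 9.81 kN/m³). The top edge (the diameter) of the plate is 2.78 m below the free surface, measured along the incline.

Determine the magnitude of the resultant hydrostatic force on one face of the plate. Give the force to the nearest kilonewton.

F ≈ 16 kN

γ = 1.26 × 9.81 = 12.3606 kN/m³.
The plate makes 38° with the vertical, i.e. θ = 90° − 38° = 52° to the horizontal. Measuring y along the incline from the free-surface line, vertical depth h = y·sinθ with sinθ = 0.788011.
The centroid of a semicircle lies 4r/(3π) = 0.24616 m from the diameter, here below the top edge, so y_c = 2.78 + 0.24616 = 3.02616 m and h_c = 3.02616 × 0.788011 = 2.38465 m.
A = πr²/2 = π × 0.58²/2 = 0.528416 m².
Resultant F = γ·h_c·A = 12.3606 × 2.38465 × 0.528416 = 15.5754 kN.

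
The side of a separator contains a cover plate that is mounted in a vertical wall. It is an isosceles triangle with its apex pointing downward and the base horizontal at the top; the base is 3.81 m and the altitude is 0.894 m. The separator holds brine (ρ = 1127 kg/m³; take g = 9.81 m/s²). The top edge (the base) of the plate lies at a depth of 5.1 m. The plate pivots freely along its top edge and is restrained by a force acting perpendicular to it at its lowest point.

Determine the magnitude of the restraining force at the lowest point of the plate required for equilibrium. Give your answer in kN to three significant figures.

γ = ρg = 1127 × 9.81 / 1000 = 11.05587 kN/m³.
With the apex down, the centroid sits h/3 = 0.894/3 = 0.298 m below the base (the top edge), so the centroid depth is h_c = 5.1 + 0.298 = 5.398 m.
A = ½ × 3.81 × 0.894 = 1.70307 m².
Resultant F = γ·h_c·A = 11.05587 × 5.398 × 1.70307 = 101.639 kN.
I_c = b·h³/36 = 3.81 × 0.894³/36 = 0.0756197 m⁴.
Centre of pressure: y_p = y_c + I_c/(y_c·A) = 5.398 + 0.0756197/(5.398 × 1.70307) = 5.398 + 0.00822564 = 5.40623 m along the plane.
The resultant acts 0.298 + 0.00822564 = 0.306226 m (along the plate) below the hinge at the top edge, so the moment about the hinge is M = F × 0.306226 = 101.639 × 0.306226 = 31.1245 kN·m.
A normal force at the bottom, 0.894 m from the hinge, must supply this moment: P = 31.1245/0.894 = 34.8149 kN.

P ≈ 34.8 kN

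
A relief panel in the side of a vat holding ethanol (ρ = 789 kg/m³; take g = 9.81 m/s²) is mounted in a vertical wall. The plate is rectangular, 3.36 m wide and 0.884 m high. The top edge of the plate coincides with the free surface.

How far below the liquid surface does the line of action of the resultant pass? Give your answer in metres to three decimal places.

h_p = 0.589 m

γ = ρg = 789 × 9.81 / 1000 = 7.74009 kN/m³.
The centroid lies 0.884/2 = 0.442 m below the top edge, so the centroid depth is h_c = 0.442 m.
A = 3.36 × 0.884 = 2.97024 m².
Resultant F = γ·h_c·A = 7.74009 × 0.442 × 2.97024 = 10.1615 kN.
I_c = b·h³/12 = 3.36 × 0.884³/12 = 0.193426 m⁴.
Centre of pressure: y_p = y_c + I_c/(y_c·A) = 0.442 + 0.193426/(0.442 × 2.97024) = 0.442 + 0.147333 = 0.589333 m along the plane.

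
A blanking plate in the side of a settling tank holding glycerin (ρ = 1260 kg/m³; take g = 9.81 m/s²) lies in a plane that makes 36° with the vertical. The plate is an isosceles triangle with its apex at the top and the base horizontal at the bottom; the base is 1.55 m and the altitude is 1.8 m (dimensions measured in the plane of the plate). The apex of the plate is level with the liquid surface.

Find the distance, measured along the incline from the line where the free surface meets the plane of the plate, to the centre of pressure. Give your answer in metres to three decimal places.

y_p = 1.350 m

γ = ρg = 1260 × 9.81 / 1000 = 12.3606 kN/m³.
The plate makes 36° with the vertical, i.e. θ = 90° − 36° = 54° to the horizontal. Measuring y along the incline from the free-surface line, vertical depth h = y·sinθ with sinθ = 0.809017.
With the apex up, the centroid sits 2h/3 = 2 × 1.8/3 = 1.2 m below the apex, so y_c = 1.2 m and h_c = 1.2 × 0.809017 = 0.97082 m.
A = ½ × 1.55 × 1.8 = 1.395 m².
Resultant F = γ·h_c·A = 12.3606 × 0.97082 × 1.395 = 16.7399 kN.
I_c = b·h³/36 = 1.55 × 1.8³/36 = 0.2511 m⁴.
Centre of pressure: y_p = y_c + I_c/(y_c·A) = 1.2 + 0.2511/(1.2 × 1.395) = 1.2 + 0.15 = 1.35 m along the plane.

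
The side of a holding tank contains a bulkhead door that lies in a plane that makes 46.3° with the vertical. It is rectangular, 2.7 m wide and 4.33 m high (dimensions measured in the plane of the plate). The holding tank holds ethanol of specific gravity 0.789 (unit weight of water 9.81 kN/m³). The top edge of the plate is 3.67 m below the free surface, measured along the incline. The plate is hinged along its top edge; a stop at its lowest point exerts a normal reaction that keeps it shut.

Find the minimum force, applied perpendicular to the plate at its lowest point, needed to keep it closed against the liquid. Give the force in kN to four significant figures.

γ = 0.789 × 9.81 = 7.74009 kN/m³.
The plate makes 46.3° with the vertical, i.e. θ = 90° − 46.3° = 43.7° to the horizontal. Measuring y along the incline from the free-surface line, vertical depth h = y·sinθ with sinθ = 0.690882.
The centroid lies 4.33/2 = 2.165 m below the top edge, so y_c = 3.67 + 2.165 = 5.835 m and h_c = 5.835 × 0.690882 = 4.0313 m.
A = 2.7 × 4.33 = 11.691 m².
Resultant F = γ·h_c·A = 7.74009 × 4.0313 × 11.691 = 364.79 kN.
I_c = b·h³/12 = 2.7 × 4.33³/12 = 18.2661 m⁴.
Centre of pressure: y_p = y_c + I_c/(y_c·A) = 5.835 + 18.2661/(5.835 × 11.691) = 5.835 + 0.267765 = 6.10276 m along the plane.
The resultant acts 2.165 + 0.267765 = 2.43276 m (along the plate) below the hinge at the top edge, so the moment about the hinge is M = F × 2.43276 = 364.79 × 2.43276 = 887.447 kN·m.
A normal force at the bottom, 4.33 m from the hinge, must supply this moment: P = 887.447/4.33 = 204.953 kN.

P ≈ 205.0 kN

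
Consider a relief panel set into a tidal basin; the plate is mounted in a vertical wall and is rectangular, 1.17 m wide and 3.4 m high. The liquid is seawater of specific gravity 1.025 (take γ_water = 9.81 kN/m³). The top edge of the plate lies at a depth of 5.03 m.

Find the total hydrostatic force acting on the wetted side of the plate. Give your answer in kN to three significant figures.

γ = 1.025 × 9.81 = 10.05525 kN/m³.
The centroid lies 3.4/2 = 1.7 m below the top edge, so the centroid depth is h_c = 5.03 + 1.7 = 6.73 m.
A = 1.17 × 3.4 = 3.978 m².
Resultant F = γ·h_c·A = 10.05525 × 6.73 × 3.978 = 269.199 kN.

F ≈ 269 kN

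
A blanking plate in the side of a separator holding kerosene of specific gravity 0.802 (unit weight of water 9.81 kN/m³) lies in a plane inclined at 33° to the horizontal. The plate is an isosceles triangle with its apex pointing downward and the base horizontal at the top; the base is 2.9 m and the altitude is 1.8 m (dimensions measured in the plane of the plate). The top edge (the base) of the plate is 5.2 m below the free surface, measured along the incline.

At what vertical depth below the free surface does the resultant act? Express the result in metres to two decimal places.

γ = 0.802 × 9.81 = 7.86762 kN/m³.
Let θ = 33° be the plate's angle to the horizontal; measure y along the incline from where the plane meets the free surface. Vertical depth h = y·sinθ with sinθ = 0.544639.
With the apex down, the centroid sits h/3 = 1.8/3 = 0.6 m below the base (the top edge), so y_c = 5.2 + 0.6 = 5.8 m and h_c = 5.8 × 0.544639 = 3.15891 m.
A = ½ × 2.9 × 1.8 = 2.61 m².
Resultant F = γ·h_c·A = 7.86762 × 3.15891 × 2.61 = 64.8666 kN.
I_c = b·h³/36 = 2.9 × 1.8³/36 = 0.4698 m⁴.
Centre of pressure: y_p = y_c + I_c/(y_c·A) = 5.8 + 0.4698/(5.8 × 2.61) = 5.8 + 0.0310345 = 5.83103 m along the plane.
Vertically, h_p = y_p·sinθ = 5.83103 × 0.544639 = 3.17581 m.

h_p = 3.18 m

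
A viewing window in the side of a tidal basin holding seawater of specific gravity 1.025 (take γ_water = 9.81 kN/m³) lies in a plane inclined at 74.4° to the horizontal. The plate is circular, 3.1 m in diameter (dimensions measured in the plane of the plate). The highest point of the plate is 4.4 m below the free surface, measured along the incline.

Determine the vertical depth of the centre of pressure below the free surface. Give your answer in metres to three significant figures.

h_p = 5.83 m

γ = 1.025 × 9.81 = 10.05525 kN/m³.
Let θ = 74.4° be the plate's angle to the horizontal; measure y along the incline from where the plane meets the free surface. Vertical depth h = y·sinθ with sinθ = 0.963163.
The centroid is at the centre, 1.55 m below the top of the plate, so y_c = 4.4 + 1.55 = 5.95 m and h_c = 5.95 × 0.963163 = 5.73082 m.
A = π(1.55)² = 7.54768 m².
Resultant F = γ·h_c·A = 10.05525 × 5.73082 × 7.54768 = 434.934 kN.
I_c = πr⁴/4 = π × 1.55⁴/4 = 4.53332 m⁴.
Centre of pressure: y_p = y_c + I_c/(y_c·A) = 5.95 + 4.53332/(5.95 × 7.54768) = 5.95 + 0.100945 = 6.05095 m along the plane.
Vertically, h_p = y_p·sinθ = 6.05095 × 0.963163 = 5.82805 m.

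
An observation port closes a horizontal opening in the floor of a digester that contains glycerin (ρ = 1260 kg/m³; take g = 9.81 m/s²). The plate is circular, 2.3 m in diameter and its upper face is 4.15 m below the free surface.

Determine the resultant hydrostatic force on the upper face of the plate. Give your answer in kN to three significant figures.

F ≈ 213 kN

γ = ρg = 1260 × 9.81 / 1000 = 12.3606 kN/m³.
The plate is horizontal, so pressure is uniform at p = γ·h = 12.3606 × 4.15 = 51.2965 kN/m².
A = π(1.15)² = 4.15476 m².
F = p·A = 51.2965 × 4.15476 = 213.125 kN.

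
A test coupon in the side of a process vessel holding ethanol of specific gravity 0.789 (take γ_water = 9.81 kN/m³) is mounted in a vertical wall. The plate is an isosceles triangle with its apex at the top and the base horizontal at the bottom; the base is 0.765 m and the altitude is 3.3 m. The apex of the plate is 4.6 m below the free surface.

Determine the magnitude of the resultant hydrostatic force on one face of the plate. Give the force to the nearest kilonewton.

F ≈ 66 kN

γ = 0.789 × 9.81 = 7.74009 kN/m³.
With the apex up, the centroid sits 2h/3 = 2 × 3.3/3 = 2.2 m below the apex, so the centroid depth is h_c = 4.6 + 2.2 = 6.8 m.
A = ½ × 0.765 × 3.3 = 1.26225 m².
Resultant F = γ·h_c·A = 7.74009 × 6.8 × 1.26225 = 66.4355 kN.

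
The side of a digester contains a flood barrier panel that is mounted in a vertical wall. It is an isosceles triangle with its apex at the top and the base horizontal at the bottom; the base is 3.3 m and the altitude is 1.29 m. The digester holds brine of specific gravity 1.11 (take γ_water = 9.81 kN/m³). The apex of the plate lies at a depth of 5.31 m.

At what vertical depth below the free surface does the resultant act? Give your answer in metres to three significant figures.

h_p = 6.18 m

γ = 1.11 × 9.81 = 10.8891 kN/m³.
With the apex up, the centroid sits 2h/3 = 2 × 1.29/3 = 0.86 m below the apex, so the centroid depth is h_c = 5.31 + 0.86 = 6.17 m.
A = ½ × 3.3 × 1.29 = 2.1285 m².
Resultant F = γ·h_c·A = 10.8891 × 6.17 × 2.1285 = 143.005 kN.
I_c = b·h³/36 = 3.3 × 1.29³/36 = 0.19678 m⁴.
Centre of pressure: y_p = y_c + I_c/(y_c·A) = 6.17 + 0.19678/(6.17 × 2.1285) = 6.17 + 0.0149838 = 6.18498 m along the plane.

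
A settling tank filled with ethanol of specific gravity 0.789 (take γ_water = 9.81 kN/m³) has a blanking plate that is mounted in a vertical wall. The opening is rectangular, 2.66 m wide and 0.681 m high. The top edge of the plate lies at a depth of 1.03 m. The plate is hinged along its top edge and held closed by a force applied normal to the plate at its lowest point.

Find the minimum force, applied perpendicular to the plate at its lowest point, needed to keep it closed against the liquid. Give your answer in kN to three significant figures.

P ≈ 10.4 kN

γ = 0.789 × 9.81 = 7.74009 kN/m³.
The centroid lies 0.681/2 = 0.3405 m below the top edge, so the centroid depth is h_c = 1.03 + 0.3405 = 1.3705 m.
A = 2.66 × 0.681 = 1.81146 m².
Resultant F = γ·h_c·A = 7.74009 × 1.3705 × 1.81146 = 19.2156 kN.
I_c = b·h³/12 = 2.66 × 0.681³/12 = 0.070007 m⁴.
Centre of pressure: y_p = y_c + I_c/(y_c·A) = 1.3705 + 0.070007/(1.3705 × 1.81146) = 1.3705 + 0.028199 = 1.3987 m along the plane.
The resultant acts 0.3405 + 0.028199 = 0.368699 m (along the plate) below the hinge at the top edge, so the moment about the hinge is M = F × 0.368699 = 19.2156 × 0.368699 = 7.08477 kN·m.
A normal force at the bottom, 0.681 m from the hinge, must supply this moment: P = 7.08477/0.681 = 10.4035 kN.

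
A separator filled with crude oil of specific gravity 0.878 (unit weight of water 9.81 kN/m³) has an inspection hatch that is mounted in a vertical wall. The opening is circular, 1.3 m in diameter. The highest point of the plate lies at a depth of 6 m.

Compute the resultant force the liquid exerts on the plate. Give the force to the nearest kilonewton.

γ = 0.878 × 9.81 = 8.61318 kN/m³.
The centroid is at the centre, 0.65 m below the top of the plate, so the centroid depth is h_c = 6 + 0.65 = 6.65 m.
A = π(0.65)² = 1.32732 m².
Resultant F = γ·h_c·A = 8.61318 × 6.65 × 1.32732 = 76.0258 kN.

F ≈ 76 kN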